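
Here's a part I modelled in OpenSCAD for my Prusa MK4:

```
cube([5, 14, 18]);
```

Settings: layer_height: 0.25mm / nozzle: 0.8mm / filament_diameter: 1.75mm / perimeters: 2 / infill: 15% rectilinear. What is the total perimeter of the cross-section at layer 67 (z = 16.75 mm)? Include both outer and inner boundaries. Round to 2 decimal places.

38.00 mm

At z = 16.75 mm: the 5×14 cube contributes its full rectangle (perimeter 38.00 mm). Overall, the cross-section is a single solid region. Total boundary length (outer) = 38.00 mm.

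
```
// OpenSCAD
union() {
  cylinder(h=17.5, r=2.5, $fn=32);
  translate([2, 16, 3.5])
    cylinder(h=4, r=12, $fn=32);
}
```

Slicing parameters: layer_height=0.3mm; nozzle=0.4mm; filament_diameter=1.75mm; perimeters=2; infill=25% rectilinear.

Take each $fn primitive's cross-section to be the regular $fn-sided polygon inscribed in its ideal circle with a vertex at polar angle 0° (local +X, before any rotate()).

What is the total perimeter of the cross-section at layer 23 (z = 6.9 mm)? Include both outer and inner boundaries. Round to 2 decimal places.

At z = 6.9 mm: the r=2.5 cylinder gives a regular 32-gon of circumradius 2.5 (constant along its height) (perimeter = 2·32·2.500·sin(180°/32) = 15.68 mm); the r=12 cylinder at (2, 16) gives a regular 32-gon of circumradius 12 (constant along its height) (perimeter = 2·32·12.000·sin(180°/32) = 75.28 mm); Combining (union): the 2 present regions are separate (no shared area or edge), so areas and boundary lengths simply add and each stays a separate island — boundary = 90.96 mm. Overall, the cross-section has 2 separate islands. Total boundary length (outer) = 90.96 mm.

90.96 mm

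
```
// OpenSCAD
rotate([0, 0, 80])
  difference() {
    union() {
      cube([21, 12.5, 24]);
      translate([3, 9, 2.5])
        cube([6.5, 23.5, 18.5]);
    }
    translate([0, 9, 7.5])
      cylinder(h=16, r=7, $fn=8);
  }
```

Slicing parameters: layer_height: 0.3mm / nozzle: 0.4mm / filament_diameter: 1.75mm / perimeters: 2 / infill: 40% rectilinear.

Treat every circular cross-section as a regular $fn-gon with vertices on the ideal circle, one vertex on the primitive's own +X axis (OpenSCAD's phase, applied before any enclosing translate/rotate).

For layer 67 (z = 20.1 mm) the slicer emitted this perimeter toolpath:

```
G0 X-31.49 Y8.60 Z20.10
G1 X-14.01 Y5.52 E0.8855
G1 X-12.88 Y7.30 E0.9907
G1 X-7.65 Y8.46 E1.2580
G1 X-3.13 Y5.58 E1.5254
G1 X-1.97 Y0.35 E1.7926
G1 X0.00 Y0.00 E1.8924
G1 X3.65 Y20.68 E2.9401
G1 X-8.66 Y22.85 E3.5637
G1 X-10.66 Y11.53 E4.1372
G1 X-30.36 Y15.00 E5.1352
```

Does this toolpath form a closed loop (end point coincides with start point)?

Start point (G0): (-31.49, 8.60). End point (last G1): the path does not return to the start — open.

no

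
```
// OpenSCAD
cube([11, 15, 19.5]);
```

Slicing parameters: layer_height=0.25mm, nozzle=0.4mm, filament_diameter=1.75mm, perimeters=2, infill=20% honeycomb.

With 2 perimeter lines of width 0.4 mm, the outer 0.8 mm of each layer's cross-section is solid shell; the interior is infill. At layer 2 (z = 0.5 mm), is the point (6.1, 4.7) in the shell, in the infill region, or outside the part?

infill

At z = 0.5 mm: the cube (footprint 11×15) is included at this height. Overall, the cross-section is a single solid region. The nearest boundary edge runs (0.00, 0.00)→(11.00, 0.00); distance from the point to it = 4.70 mm. The point is inside the cross-section and 4.70 mm from the nearest boundary — more than the 0.8 mm shell width (2 × 0.4), so it's in the infill interior.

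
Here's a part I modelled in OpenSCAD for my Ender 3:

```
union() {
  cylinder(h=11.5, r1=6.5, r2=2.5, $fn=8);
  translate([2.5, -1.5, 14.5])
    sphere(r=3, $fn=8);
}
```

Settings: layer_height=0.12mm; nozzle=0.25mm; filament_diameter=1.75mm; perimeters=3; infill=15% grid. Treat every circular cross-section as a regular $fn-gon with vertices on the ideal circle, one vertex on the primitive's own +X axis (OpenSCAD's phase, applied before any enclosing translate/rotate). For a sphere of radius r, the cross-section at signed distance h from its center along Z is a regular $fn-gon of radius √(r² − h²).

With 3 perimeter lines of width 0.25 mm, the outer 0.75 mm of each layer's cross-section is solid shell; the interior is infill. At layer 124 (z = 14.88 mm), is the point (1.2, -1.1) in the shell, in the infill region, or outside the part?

infill

At z = 14.88 mm: the cone is not intersected at this z (z outside [0, 11.5]); the sphere at (2.5, -1.5): section is a regular 8-gon, circumradius = √(r²−h²) = √(3²−0.38²) = 2.976; Merging all regions: only the r=3 sphere at (2.5, -1.5) is present, so the union is just that shape — 1 connected region. Overall, the cross-section is a single solid region. The nearest boundary edge runs (0.40, 0.60)→(-0.48, -1.50); distance from the point to it = 1.40 mm. The point is inside the cross-section and 1.40 mm from the nearest boundary — more than the 0.75 mm shell width (3 × 0.25), so it's in the infill interior.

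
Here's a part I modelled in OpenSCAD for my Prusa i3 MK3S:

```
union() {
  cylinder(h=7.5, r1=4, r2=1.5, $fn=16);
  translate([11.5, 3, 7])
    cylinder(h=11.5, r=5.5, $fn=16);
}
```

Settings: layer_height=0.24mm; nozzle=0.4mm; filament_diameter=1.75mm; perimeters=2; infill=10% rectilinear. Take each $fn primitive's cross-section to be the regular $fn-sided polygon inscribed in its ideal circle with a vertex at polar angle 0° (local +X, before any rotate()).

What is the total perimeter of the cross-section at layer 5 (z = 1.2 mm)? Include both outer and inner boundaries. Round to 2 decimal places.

At z = 1.2 mm: the cone (r1=4→r2=1.5) has section circumradius 3.600 here — a regular 16-gon (perimeter = 2·16·3.600·sin(180°/16) = 22.47 mm); the cylinder at (11.5, 3) does not reach this height (z outside [7, 18.5]); Taking the union: only the cone is present, so the union is just that shape — boundary = 22.47 mm. Overall, the cross-section is a single solid region. Total boundary length (outer) = 22.47 mm.

22.47 mm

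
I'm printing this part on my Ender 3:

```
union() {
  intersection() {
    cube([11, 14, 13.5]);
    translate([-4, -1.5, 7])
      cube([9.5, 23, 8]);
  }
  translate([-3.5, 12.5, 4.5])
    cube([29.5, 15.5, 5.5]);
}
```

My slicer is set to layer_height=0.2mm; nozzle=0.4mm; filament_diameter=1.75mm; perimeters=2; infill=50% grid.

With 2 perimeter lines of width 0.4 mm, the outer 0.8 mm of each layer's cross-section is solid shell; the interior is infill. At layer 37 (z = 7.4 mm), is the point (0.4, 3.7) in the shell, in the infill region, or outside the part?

At z = 7.4 mm: the cube is present — its section is the full 11×14 rectangle; the cube at (-4, -1.5) is present — its section is the full 9.5×23 rectangle; Taking the intersection: the 9.5×23 cube at (-4, -1.5) partially overlaps the 11×14 cube; clipping to the common part keeps 77.00 mm² — 1 connected region; the 29.5×15.5 cube at (-3.5, 12.5) contributes its full rectangle; Combining (union): the regions partially overlap (shared area 8.25 mm²), so overlapping operands fuse into one piece — 1 connected region. Overall, the cross-section is a single solid region. The nearest boundary edge runs (0.00, 0.00)→(0.00, 12.50); distance from the point to it = 0.40 mm. The point is inside the cross-section, 0.40 mm from the nearest boundary — within the 0.8 mm shell band (2 × 0.4).

shell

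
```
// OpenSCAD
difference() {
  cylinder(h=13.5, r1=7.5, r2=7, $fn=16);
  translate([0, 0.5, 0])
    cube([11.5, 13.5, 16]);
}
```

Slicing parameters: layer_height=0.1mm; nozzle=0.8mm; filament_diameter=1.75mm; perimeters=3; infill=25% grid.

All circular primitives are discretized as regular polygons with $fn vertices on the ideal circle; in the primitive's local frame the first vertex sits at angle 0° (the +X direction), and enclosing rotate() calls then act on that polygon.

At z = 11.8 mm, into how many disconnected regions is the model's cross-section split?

1

At z = 11.8 mm: the cone: at t=0.874 of its height the radius interpolates to r₁+(r₂−r₁)t = 7.063, giving a regular 16-gon of that circumradius; the cube at (0, 0.5) is present — its section is the full 11.5×13.5 rectangle; Subtracting the remaining from the first: starting from the cone, the 11.5×13.5 cube at (0, 0.5) partially overlaps it — only the 34.67 mm² overlap (of its 155.25 mm²) is removed, clipping the outline — 1 connected region. The result has 1 disconnected region.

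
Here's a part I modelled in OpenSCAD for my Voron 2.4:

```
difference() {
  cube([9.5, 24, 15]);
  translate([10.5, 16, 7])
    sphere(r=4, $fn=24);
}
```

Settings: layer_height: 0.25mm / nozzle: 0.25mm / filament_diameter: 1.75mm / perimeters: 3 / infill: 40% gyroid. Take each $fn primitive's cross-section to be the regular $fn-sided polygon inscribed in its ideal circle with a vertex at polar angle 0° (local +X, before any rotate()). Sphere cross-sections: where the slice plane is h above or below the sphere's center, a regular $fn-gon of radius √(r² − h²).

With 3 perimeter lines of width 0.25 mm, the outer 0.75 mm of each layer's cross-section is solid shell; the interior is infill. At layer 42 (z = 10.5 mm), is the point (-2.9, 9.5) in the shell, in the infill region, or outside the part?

outside

At z = 10.5 mm: the cube (footprint 9.5×24) is included at this height; the sphere at (10.5, 16): section is a regular 24-gon, circumradius = √(r²−h²) = √(4²−3.5²) = 1.936; Taking the first minus the rest: starting from the 9.5×24 cube, the r=4 sphere at (10.5, 16) partially overlaps it — only the 2.15 mm² overlap (of its 11.65 mm²) is removed, clipping the outline — 1 connected region. Overall, the cross-section is a single solid region. The nearest boundary edge runs (0.00, 0.00)→(0.00, 24.00); distance from the point to it = 2.90 mm. The point is not inside any of the regions above, so it lies outside the cross-section (2.90 mm from the nearest boundary).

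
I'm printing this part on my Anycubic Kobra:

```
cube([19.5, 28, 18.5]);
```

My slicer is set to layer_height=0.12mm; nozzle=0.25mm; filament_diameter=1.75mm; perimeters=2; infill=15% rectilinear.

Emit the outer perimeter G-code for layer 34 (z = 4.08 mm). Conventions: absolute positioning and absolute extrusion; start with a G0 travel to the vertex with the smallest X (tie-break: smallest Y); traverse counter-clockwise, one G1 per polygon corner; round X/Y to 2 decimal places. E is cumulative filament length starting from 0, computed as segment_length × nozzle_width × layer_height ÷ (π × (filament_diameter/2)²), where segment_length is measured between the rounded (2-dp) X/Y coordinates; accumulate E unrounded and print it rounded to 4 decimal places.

At z = 4.08 mm: the cube (footprint 19.5×28) is included at this height. The outline is a single polygon with 4 vertices. Extrusion per mm of travel: 0.25 × 0.12 / (π × 0.875²) = 0.012473. Accumulating E over each segment gives final E = 1.1849.

G0 X0.00 Y0.00 Z4.08
G1 X19.50 Y0.00 E0.2432
G1 X19.50 Y28.00 E0.5924
G1 X0.00 Y28.00 E0.8357
G1 X0.00 Y0.00 E1.1849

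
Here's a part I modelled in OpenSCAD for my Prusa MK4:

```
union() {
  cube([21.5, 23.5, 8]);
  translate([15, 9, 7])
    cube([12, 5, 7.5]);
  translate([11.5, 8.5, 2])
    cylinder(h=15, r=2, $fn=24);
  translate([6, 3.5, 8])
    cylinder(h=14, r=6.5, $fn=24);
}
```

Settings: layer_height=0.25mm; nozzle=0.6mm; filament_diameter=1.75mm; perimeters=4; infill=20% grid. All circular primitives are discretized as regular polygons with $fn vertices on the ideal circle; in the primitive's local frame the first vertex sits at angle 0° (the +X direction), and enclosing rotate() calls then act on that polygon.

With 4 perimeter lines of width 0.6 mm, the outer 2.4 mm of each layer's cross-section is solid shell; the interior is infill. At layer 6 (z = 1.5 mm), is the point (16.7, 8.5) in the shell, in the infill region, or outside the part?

infill

At z = 1.5 mm: the cube (footprint 21.5×23.5) is included at this height; the cube at (15, 9) is absent (z outside [7, 14.5]); the cylinder at (11.5, 8.5) is absent (z outside [2, 17]); the cylinder at (6, 3.5) is absent (z outside [8, 22]); Taking the union: only the 21.5×23.5 cube is present, so the union is just that shape — 1 connected region. Overall, the cross-section is a single solid region. The nearest boundary edge runs (21.50, 0.00)→(21.50, 23.50); distance from the point to it = 4.80 mm. The point is inside the cross-section and 4.80 mm from the nearest boundary — more than the 2.4 mm shell width (4 × 0.6), so it's in the infill interior.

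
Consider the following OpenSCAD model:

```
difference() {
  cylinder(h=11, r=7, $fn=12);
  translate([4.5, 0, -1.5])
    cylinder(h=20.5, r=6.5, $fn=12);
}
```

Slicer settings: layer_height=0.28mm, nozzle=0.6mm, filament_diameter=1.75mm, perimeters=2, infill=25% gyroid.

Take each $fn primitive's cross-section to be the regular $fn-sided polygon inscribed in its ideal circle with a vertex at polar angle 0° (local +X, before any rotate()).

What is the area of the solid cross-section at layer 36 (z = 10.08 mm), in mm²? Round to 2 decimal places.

68.63 mm²

At z = 10.08 mm: the cylinder: section is a regular 12-gon, circumradius r=7 (area = (12/2)·7.000²·sin(360°/12) = 147.00 mm²); the r=6.5 cylinder at (4.5, 0) contributes a regular 12-gon of circumradius 6.5 (area = (12/2)·6.500²·sin(360°/12) = 126.75 mm²); After the difference (first − rest): starting from the r=7 cylinder (147.00 mm²), the r=6.5 cylinder at (4.5, 0) partially overlaps it — only the 78.37 mm² overlap (of its 126.75 mm²) is removed, clipping the outline — area = 68.63 mm². Overall, the cross-section is a single solid region. Net area = 68.63 mm².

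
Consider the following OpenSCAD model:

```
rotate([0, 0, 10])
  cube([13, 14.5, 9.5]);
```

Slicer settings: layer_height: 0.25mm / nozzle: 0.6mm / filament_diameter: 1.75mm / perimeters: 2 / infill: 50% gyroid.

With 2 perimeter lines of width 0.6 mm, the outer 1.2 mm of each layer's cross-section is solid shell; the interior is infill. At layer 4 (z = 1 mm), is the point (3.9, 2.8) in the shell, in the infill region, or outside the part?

infill

At z = 1 mm: the 13×14.5 cube contributes its full rectangle; (whole slice rotated 10° about Z — lengths, areas and connectivity unchanged). Overall, the cross-section is a single solid region. Undo the 10° rotation: the query point maps to (4.327, 2.080) in the un-rotated model frame. The nearest boundary edge runs (0.00, 0.00)→(13.00, 0.00); distance from the point to it = 2.08 mm. The point is inside the cross-section and 2.08 mm from the nearest boundary — more than the 1.2 mm shell width (2 × 0.6), so it's in the infill interior.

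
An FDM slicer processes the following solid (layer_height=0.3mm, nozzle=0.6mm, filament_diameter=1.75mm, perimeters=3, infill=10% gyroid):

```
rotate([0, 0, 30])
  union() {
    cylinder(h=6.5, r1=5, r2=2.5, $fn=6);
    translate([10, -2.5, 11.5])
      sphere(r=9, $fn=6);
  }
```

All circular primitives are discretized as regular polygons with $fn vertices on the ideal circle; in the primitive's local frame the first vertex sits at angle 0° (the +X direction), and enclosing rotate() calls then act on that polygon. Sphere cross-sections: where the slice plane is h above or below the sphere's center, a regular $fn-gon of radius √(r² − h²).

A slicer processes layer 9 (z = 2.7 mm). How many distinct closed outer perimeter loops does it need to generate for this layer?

2

At z = 2.7 mm: the cone contributes a regular 6-gon of circumradius 3.962 (interpolated between r1=5 and r2=2.5 at t=0.415); the r=9 sphere at (10, -2.5) slices to a regular 6-gon of circumradius 1.887 (√(r²−h²) with h=8.8 from center); Combining (union): the 2 present regions are separate (no shared area or edge), so areas and boundary lengths simply add and each stays a separate island — 2 connected regions; (rotated 30° about Z; rotation is an isometry so areas/perimeters/island counts are preserved). The result has 2 disconnected regions.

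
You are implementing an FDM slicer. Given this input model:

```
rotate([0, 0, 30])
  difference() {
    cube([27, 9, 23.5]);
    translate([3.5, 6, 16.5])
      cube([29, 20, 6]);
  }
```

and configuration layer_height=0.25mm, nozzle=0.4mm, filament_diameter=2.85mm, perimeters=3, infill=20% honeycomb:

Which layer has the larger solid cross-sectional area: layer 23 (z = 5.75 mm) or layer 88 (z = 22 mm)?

Layer 23 (z = 5.75): the cube (footprint 27×9) is included at this height (area 243.00 mm²); the cube at (3.5, 6) is not intersected at this z (z outside [16.5, 22.5]); After the difference (first − rest): none of the subtracted shapes is present at this height, so the 27×9 cube is unchanged — area = 243.00 mm²; (whole slice rotated 30° about Z — lengths, areas and connectivity unchanged). So its area = 243.00 mm². Layer 88 (z = 22): the cube (footprint 27×9) is included at this height (area 243.00 mm²); the cube at (3.5, 6) is present — its section is the full 29×20 rectangle (area 580.00 mm²); After the difference (first − rest): starting from the 27×9 cube (243.00 mm²), the 29×20 cube at (3.5, 6) partially overlaps it — only the 70.50 mm² overlap (of its 580.00 mm²) is removed, clipping the outline — area = 172.50 mm²; (whole slice rotated 30° about Z — lengths, areas and connectivity unchanged). So its area = 172.50 mm². Layer 23 is larger (243.00 vs 172.50 mm²).

layer 23 (z = 5.75 mm)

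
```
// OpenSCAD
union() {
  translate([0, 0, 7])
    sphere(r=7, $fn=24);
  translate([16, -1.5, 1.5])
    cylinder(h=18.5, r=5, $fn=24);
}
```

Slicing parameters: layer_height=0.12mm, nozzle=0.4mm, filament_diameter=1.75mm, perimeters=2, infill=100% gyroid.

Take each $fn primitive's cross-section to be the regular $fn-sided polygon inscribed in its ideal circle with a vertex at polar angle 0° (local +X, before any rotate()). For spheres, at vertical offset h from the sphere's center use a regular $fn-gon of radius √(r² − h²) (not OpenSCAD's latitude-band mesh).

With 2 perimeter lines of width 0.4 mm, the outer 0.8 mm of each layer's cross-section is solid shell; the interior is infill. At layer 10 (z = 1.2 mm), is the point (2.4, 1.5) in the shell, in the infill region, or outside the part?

infill

At z = 1.2 mm: the r=7 sphere slices to a regular 24-gon of circumradius 3.919 (√(r²−h²) with h=5.8 from center); the cylinder at (16, -1.5) is absent (z outside [1.5, 20]); Combining (union): only the r=7 sphere is present, so the union is just that shape — 1 connected region. Overall, the cross-section is a single solid region. The nearest boundary edge runs (3.39, 1.96)→(2.77, 2.77); distance from the point to it = 1.07 mm. The point is inside the cross-section and 1.07 mm from the nearest boundary — more than the 0.8 mm shell width (2 × 0.4), so it's in the infill interior.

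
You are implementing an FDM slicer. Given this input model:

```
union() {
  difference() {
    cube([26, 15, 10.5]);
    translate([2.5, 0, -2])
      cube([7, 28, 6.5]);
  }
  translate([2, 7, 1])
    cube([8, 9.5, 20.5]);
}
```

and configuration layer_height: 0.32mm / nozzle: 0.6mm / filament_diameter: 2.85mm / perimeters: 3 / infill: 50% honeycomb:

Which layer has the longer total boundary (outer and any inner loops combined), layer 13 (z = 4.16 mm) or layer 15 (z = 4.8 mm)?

Layer 13 (z = 4.16): the 26×15 cube contributes its full rectangle (perimeter 82.00 mm); the 7×28 cube at (2.5, 0) contributes its full rectangle (perimeter 70.00 mm); Taking the first minus the rest: starting from the 26×15 cube, the 7×28 cube at (2.5, 0) partially overlaps it — only the 105.00 mm² overlap (of its 196.00 mm²) is removed, clipping the outline — boundary = 98.00 mm; the cube at (2, 7) (footprint 8×9.5) is included at this height (perimeter 35.00 mm); Combining (union): the regions partially overlap (shared area 8.00 mm²), so the edge portions inside another operand are dropped and the merged outline is re-measured after clipping — boundary = 99.00 mm. So its perimeter = 99.00 mm. Layer 15 (z = 4.8): the 26×15 cube contributes its full rectangle (perimeter 82.00 mm); the cube at (2.5, 0) is absent (z outside [-2, 4.5]); Subtracting the remaining from the first: none of the subtracted shapes is present at this height, so the 26×15 cube is unchanged — boundary = 82.00 mm; the cube at (2, 7) (footprint 8×9.5) is included at this height (perimeter 35.00 mm); Taking the union: the regions partially overlap (shared area 64.00 mm²), so the edge portions inside another operand are dropped and the merged outline is re-measured after clipping — boundary = 85.00 mm. So its perimeter = 85.00 mm. Layer 13 is larger (99.00 vs 85.00 mm).

layer 13 (z = 4.16 mm)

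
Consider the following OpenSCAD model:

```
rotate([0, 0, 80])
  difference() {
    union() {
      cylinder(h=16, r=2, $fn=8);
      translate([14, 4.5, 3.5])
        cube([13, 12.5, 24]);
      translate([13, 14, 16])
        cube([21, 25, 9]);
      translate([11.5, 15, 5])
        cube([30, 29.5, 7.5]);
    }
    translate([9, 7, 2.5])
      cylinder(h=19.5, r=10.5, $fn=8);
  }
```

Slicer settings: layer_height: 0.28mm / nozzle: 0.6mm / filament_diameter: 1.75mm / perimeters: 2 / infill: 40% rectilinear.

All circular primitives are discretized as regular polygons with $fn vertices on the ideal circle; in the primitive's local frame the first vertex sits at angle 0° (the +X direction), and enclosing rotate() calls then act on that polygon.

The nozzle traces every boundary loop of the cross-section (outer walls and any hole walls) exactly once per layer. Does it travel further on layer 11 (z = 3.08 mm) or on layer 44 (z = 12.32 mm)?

Layer 11 (z = 3.08): the r=2 cylinder gives a regular 8-gon of circumradius 2 (constant along its height) (perimeter = 2·8·2.000·sin(180°/8) = 12.25 mm); the cube at (14, 4.5) does not reach this height (z outside [3.5, 27.5]); the cube at (13, 14) is not intersected at this z (z outside [16, 25]); the cube at (11.5, 15) does not reach this height (z outside [5, 12.5]); Merging all regions: only the r=2 cylinder is present, so the union is just that shape — boundary = 12.25 mm; the r=10.5 cylinder at (9, 7) contributes a regular 8-gon of circumradius 10.5 (perimeter = 2·8·10.500·sin(180°/8) = 64.29 mm); Subtracting the remaining from the first: starting from the result so far, the r=10.5 cylinder at (9, 7) partially overlaps it — only the 1.13 mm² overlap (of its 311.83 mm²) is removed, clipping the outline — boundary = 11.92 mm; (whole slice rotated 80° about Z — lengths, areas and connectivity unchanged). So its perimeter = 11.92 mm. Layer 44 (z = 12.32): the r=2 cylinder contributes a regular 8-gon of circumradius 2 (perimeter = 2·8·2.000·sin(180°/8) = 12.25 mm); the cube at (14, 4.5) is present — its section is the full 13×12.5 rectangle (perimeter 51.00 mm); the cube at (13, 14) is not intersected at this z (z outside [16, 25]); the cube at (11.5, 15) (footprint 30×29.5) is included at this height (perimeter 119.00 mm); Taking the union: the regions partially overlap (shared area 26.00 mm²), so the edge portions inside another operand are dropped and the merged outline is re-measured after clipping — boundary = 152.25 mm; the r=10.5 cylinder at (9, 7) contributes a regular 8-gon of circumradius 10.5 (perimeter = 2·8·10.500·sin(180°/8) = 64.29 mm); Taking the first minus the rest: starting from that combined region, the r=10.5 cylinder at (9, 7) partially overlaps it — only the 46.59 mm² overlap (of its 311.83 mm²) is removed, clipping the outline — boundary = 149.06 mm; (rotated 80° about Z; rotation is an isometry so areas/perimeters/island counts are preserved). So its perimeter = 149.06 mm. Layer 44 is larger (149.06 vs 11.92 mm).

layer 44 (z = 12.32 mm)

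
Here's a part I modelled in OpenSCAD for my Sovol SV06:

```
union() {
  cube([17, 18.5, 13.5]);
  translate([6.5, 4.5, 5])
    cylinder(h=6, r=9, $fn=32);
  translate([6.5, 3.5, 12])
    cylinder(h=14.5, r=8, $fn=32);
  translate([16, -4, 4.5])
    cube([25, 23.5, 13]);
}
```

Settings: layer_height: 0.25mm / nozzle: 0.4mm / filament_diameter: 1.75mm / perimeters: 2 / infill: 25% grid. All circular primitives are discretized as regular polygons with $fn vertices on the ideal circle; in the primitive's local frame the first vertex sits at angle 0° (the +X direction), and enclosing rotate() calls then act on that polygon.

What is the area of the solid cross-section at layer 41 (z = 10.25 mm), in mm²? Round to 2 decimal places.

952.57 mm²

At z = 10.25 mm: the 17×18.5 cube contributes its full rectangle (area 314.50 mm²); the r=9 cylinder at (6.5, 4.5) contributes a regular 32-gon of circumradius 9 (area = (32/2)·9.000²·sin(360°/32) = 252.84 mm²); the cylinder at (6.5, 3.5) does not reach this height (z outside [12, 26.5]); the cube at (16, -4) (footprint 25×23.5) is included at this height (area 587.50 mm²); Taking the union: the regions partially overlap — summed areas 1154.84 mm² minus the doubly-counted overlap 202.27 mm² gives 952.57 mm² — area = 952.57 mm². Overall, the cross-section is a single solid region. Net area = 952.57 mm².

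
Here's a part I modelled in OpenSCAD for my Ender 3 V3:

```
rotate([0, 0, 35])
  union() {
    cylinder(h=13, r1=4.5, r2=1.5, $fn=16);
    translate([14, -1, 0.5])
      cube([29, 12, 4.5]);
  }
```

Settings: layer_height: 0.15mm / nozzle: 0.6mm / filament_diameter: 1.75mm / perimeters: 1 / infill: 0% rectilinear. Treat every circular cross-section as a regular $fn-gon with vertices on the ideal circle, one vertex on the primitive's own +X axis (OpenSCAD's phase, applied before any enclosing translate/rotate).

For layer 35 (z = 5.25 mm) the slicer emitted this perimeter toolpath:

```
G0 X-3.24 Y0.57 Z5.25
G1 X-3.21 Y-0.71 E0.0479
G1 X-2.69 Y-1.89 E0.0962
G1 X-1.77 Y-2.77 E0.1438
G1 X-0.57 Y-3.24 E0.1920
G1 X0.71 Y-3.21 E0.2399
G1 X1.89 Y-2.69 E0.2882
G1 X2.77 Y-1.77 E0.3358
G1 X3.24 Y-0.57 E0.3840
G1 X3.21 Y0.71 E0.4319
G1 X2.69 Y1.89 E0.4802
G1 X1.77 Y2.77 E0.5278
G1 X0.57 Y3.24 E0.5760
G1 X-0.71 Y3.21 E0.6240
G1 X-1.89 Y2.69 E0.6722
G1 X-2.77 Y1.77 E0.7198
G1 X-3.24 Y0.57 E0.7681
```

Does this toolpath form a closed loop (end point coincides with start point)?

yes

Start point (G0): (-3.24, 0.57). End point (last G1): the path returns to the start — closed.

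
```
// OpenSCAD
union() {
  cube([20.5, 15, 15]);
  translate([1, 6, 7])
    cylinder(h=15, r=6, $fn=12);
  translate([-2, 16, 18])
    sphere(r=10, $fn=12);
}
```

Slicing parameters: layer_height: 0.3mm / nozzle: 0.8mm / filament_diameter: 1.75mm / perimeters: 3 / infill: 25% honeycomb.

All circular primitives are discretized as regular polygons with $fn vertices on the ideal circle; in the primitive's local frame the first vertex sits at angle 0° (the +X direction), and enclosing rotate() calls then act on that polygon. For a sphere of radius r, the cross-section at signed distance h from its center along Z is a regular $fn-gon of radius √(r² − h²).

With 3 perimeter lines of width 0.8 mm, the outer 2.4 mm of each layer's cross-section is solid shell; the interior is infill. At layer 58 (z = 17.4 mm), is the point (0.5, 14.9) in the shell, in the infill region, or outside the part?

infill

At z = 17.4 mm: the cube is not intersected at this z (z outside [0, 15]); the cylinder at (1, 6): section is a regular 12-gon, circumradius r=6; the r=10 sphere at (-2, 16) slices to a regular 12-gon of circumradius 9.982 (√(r²−h²) with h=0.6 from center); Merging all regions: the regions partially overlap (shared area 39.32 mm²), so overlapping operands fuse into one piece — 1 connected region. Overall, the cross-section is a single solid region. The nearest boundary edge runs (7.98, 16.00)→(6.64, 11.01); distance from the point to it = 6.94 mm. The point is inside the cross-section and 6.94 mm from the nearest boundary — more than the 2.4 mm shell width (3 × 0.8), so it's in the infill interior.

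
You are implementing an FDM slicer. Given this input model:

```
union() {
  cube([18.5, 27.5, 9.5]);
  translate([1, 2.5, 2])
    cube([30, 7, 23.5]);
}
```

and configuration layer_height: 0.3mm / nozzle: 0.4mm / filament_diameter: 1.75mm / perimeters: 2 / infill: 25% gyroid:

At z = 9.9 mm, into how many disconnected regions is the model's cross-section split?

At z = 9.9 mm: the cube is absent (z outside [0, 9.5]); the cube at (1, 2.5) (footprint 30×7) is included at this height; Combining (union): only the 30×7 cube at (1, 2.5) is present, so the union is just that shape — 1 connected region. The result has 1 disconnected region.

1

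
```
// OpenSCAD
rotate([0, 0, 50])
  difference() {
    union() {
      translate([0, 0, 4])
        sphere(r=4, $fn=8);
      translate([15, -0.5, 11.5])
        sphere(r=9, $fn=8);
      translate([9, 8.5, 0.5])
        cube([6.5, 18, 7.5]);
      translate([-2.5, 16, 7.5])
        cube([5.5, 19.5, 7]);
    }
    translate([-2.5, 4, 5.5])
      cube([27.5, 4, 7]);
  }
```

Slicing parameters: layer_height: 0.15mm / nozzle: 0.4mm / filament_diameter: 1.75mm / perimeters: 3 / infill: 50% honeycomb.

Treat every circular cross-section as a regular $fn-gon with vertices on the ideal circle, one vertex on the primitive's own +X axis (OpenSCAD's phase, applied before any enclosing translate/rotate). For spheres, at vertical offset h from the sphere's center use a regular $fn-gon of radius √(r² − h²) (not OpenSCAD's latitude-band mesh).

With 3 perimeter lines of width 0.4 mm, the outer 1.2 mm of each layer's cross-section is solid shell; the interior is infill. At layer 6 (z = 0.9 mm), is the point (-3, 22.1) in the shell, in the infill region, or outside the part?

At z = 0.9 mm: the r=4 sphere contributes a regular 8-gon of circumradius √(4²−3.1²) = 2.528; the sphere at (15, -0.5) is absent (|z−center|=10.600 > r=9); the cube at (9, 8.5) is present — its section is the full 6.5×18 rectangle; the cube at (-2.5, 16) is not intersected at this z (z outside [7.5, 14.5]); Merging all regions: the 2 present regions are separate (no shared area or edge), so areas and boundary lengths simply add and each stays a separate island — 2 connected regions; the cube at (-2.5, 4) is not intersected at this z (z outside [5.5, 12.5]); Taking the first minus the rest: none of the subtracted shapes is present at this height, so the result so far is unchanged — 2 connected regions; (whole slice rotated 50° about Z — lengths, areas and connectivity unchanged). Overall, the cross-section has 2 separate islands. Undo the 50° rotation: the query point maps to (15.001, 16.504) in the un-rotated model frame. The nearest boundary edge runs (15.50, 26.50)→(15.50, 8.50); distance from the point to it = 0.50 mm. (Shell/infill is judged within the island containing the point — the largest one.) The point is inside the cross-section, 0.50 mm from the nearest boundary — within the 1.2 mm shell band (3 × 0.4).

shell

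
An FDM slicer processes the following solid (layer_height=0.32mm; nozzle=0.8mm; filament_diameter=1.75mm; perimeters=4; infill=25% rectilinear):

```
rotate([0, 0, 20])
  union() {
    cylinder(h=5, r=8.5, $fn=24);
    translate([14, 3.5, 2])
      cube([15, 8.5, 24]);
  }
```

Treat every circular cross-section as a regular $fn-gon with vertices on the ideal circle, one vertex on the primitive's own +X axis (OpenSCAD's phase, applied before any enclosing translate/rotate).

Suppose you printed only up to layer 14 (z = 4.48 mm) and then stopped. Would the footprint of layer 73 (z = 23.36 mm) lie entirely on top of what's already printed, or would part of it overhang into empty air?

Compare the two slices. At z = 4.48: the cylinder: section is a regular 24-gon, circumradius r=8.5 (area = (24/2)·8.500²·sin(360°/24) = 224.40 mm²); the cube at (14, 3.5) (footprint 15×8.5) is included at this height (area 127.50 mm²); Combining (union): the 2 present regions are separate (no shared area or edge), so areas and boundary lengths simply add and each stays a separate island — area = 351.90 mm²; (whole slice rotated 20° about Z — lengths, areas and connectivity unchanged). At z = 23.36: the cylinder is absent (z outside [0, 5]); the 15×8.5 cube at (14, 3.5) contributes its full rectangle (area 127.50 mm²); Taking the union: only the 15×8.5 cube at (14, 3.5) is present, so the union is just that shape — area = 127.50 mm²; (whole slice rotated 20° about Z — lengths, areas and connectivity unchanged). Checking containment: the cross-section at z = 23.36 is a subset of the cross-section at z = 4.48.

entirely on top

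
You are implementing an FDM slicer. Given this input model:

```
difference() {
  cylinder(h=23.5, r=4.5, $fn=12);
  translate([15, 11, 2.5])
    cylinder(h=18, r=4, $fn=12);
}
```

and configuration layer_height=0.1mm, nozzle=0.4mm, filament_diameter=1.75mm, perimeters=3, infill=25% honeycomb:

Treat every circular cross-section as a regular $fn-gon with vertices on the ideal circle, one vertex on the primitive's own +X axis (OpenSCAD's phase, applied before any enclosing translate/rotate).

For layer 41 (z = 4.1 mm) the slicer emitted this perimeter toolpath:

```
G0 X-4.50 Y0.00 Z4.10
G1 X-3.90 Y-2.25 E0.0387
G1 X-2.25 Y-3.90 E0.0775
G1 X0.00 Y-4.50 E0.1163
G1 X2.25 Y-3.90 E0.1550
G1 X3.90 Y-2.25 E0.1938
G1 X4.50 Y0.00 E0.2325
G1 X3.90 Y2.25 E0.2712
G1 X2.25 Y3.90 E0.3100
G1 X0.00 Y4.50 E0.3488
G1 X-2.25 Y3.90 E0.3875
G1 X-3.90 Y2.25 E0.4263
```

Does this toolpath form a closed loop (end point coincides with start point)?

no

Start point (G0): (-4.50, 0.00). End point (last G1): the path does not return to the start — open.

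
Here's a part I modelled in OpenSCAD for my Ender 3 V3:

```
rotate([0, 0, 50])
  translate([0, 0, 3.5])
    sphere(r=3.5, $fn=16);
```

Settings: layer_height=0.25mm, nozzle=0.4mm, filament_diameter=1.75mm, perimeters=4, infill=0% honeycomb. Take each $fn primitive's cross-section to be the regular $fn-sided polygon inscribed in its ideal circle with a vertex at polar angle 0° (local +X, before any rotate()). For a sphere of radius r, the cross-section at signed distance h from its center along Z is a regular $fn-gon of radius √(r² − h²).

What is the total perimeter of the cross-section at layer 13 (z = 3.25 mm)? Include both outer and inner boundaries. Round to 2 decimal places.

At z = 3.25 mm: the sphere: section is a regular 16-gon, circumradius = √(r²−h²) = √(3.5²−0.25²) = 3.491 (perimeter = 2·16·3.491·sin(180°/16) = 21.79 mm); (rotated 50° about Z; rotation is an isometry so areas/perimeters/island counts are preserved). Overall, the cross-section is a single solid region. Total boundary length (outer) = 21.79 mm.

21.79 mm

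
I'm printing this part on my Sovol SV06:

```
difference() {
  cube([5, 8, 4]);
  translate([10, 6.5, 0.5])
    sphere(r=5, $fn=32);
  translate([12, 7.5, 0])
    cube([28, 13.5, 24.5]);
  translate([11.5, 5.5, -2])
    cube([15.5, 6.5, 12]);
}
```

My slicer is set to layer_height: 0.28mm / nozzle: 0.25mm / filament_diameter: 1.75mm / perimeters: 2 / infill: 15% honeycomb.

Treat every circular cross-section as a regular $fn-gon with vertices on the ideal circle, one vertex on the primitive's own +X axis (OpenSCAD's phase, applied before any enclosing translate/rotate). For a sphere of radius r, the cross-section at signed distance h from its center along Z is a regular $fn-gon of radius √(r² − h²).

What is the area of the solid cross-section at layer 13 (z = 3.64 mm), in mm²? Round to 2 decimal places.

40.00 mm²

At z = 3.64 mm: the 5×8 cube contributes its full rectangle (area 40.00 mm²); the sphere at (10, 6.5): section is a regular 32-gon, circumradius = √(r²−h²) = √(5²−3.14²) = 3.891 (area = (32/2)·3.891²·sin(360°/32) = 47.26 mm²); the 28×13.5 cube at (12, 7.5) contributes its full rectangle (area 378.00 mm²); the cube at (11.5, 5.5) (footprint 15.5×6.5) is included at this height (area 100.75 mm²); After the difference (first − rest): starting from the 5×8 cube (40.00 mm²), the r=5 sphere at (10, 6.5) misses the remaining region (no effect); the 28×13.5 cube at (12, 7.5) misses the remaining region (no effect); the 15.5×6.5 cube at (11.5, 5.5) misses the remaining region (no effect) — area = 40.00 mm². Overall, the cross-section is a single solid region. Net area = 40.00 mm².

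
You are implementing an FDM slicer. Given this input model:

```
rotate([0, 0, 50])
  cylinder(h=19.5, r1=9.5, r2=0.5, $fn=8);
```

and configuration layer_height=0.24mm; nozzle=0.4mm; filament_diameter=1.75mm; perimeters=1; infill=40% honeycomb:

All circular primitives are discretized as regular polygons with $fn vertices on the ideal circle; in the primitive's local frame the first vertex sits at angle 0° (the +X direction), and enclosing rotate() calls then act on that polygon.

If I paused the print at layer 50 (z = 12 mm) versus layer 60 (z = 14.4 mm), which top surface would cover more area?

layer 50 (z = 12 mm)

Layer 50 (z = 12): the cone (r1=9.5→r2=0.5) has section circumradius 3.962 here — a regular 8-gon (area = (8/2)·3.962²·sin(360°/8) = 44.39 mm²); (rotated 50° about Z; rotation is an isometry so areas/perimeters/island counts are preserved). So its area = 44.39 mm². Layer 60 (z = 14.4): the cone (r1=9.5→r2=0.5) has section circumradius 2.854 here — a regular 8-gon (area = (8/2)·2.854²·sin(360°/8) = 23.04 mm²); (rotated 50° about Z; rotation is an isometry so areas/perimeters/island counts are preserved). So its area = 23.04 mm². Layer 50 is larger (44.39 vs 23.04 mm²).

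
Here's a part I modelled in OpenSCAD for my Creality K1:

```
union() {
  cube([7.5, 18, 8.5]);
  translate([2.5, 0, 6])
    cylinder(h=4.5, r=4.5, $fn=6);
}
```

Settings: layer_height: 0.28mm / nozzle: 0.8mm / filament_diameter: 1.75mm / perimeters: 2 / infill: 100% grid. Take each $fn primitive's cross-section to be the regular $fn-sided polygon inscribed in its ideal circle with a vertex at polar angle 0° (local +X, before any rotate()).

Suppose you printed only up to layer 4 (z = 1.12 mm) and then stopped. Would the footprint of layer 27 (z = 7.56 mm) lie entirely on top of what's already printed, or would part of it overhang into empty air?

part overhangs

Compare the two slices. At z = 1.12: the 7.5×18 cube contributes its full rectangle (area 135.00 mm²); the cylinder at (2.5, 0) is not intersected at this z (z outside [6, 10.5]); Merging all regions: only the 7.5×18 cube is present, so the union is just that shape — area = 135.00 mm². At z = 7.56: the cube is present — its section is the full 7.5×18 rectangle (area 135.00 mm²); the cylinder at (2.5, 0): section is a regular 6-gon, circumradius r=4.5 (area = (6/2)·4.500²·sin(360°/6) = 52.61 mm²); Taking the union: the regions partially overlap — summed areas 187.61 mm² minus the doubly-counted overlap 22.84 mm² gives 164.77 mm² — area = 164.77 mm². Checking containment: at z = 7.56 the cross-section extends beyond the z = 1.12 cross-section by about 29.77 mm².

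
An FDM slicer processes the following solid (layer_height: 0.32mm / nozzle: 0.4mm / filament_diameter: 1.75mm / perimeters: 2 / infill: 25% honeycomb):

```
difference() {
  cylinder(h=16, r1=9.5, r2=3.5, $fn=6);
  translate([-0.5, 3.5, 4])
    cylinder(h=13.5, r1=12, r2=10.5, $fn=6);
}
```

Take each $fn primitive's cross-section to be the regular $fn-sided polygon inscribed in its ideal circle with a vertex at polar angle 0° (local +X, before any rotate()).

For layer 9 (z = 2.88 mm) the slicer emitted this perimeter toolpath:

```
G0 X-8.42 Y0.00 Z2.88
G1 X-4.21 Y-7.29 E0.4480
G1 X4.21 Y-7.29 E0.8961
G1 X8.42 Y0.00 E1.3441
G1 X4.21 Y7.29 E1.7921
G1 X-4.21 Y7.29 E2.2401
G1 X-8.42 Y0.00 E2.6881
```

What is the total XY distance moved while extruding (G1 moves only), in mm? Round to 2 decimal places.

Sum the Euclidean lengths of each G1 segment: total = 50.51 mm.

50.51 mm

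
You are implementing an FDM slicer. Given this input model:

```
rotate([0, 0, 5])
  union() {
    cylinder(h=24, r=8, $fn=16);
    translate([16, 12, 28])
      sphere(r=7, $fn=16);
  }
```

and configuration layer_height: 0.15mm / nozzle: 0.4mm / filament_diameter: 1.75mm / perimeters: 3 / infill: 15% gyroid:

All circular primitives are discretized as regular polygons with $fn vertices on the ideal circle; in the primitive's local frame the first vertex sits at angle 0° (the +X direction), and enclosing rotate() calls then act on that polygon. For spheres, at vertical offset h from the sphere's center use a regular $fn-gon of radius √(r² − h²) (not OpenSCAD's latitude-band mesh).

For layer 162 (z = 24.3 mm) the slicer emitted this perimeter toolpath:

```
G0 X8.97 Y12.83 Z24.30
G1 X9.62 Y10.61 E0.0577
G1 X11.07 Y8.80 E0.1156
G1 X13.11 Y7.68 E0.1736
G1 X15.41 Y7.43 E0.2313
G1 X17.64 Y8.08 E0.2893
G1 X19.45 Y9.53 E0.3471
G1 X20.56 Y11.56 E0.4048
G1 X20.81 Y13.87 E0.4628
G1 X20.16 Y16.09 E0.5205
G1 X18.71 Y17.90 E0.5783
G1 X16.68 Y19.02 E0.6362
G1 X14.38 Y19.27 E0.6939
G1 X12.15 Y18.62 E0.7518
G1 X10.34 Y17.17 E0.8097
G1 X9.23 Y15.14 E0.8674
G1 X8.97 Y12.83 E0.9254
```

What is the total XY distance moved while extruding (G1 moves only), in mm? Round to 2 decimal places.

37.10 mm

Sum the Euclidean lengths of each G1 segment: total = 37.10 mm.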